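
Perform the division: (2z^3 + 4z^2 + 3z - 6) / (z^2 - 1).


(2z^3 + 4z^2 + 3z - 6) / (z^2 - 1)
Step 1: 2z * (z^2 - 1) = 2z^3 - 2z; subtract.
Step 2: 4 * (z^2 - 1) = 4z^2 - 4; subtract.
Quotient: 2z + 4, Remainder: 5z - 2


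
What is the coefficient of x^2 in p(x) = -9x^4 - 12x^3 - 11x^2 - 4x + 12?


Read off the coefficient of x^2: -11


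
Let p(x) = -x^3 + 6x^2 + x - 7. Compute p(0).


Using direct substitution:
  -1 * (0)^3 = 0
  6 * (0)^2 = 0
  1 * (0)^1 = 0
  constant: -7
Sum = 0 + 0 + 0 - 7 = -7


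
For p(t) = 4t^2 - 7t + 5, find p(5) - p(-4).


p(5) = 70
p(-4) = 97
p(5) - p(-4) = 70 - 97 = -27


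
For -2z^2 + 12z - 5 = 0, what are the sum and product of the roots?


For az^2+bz+c=0: sum = -b/a, product = c/a.
a=-2, b=12, c=-5
Sum = -(12)/-2 = 6
Product = (-5)/-2 = 5/2


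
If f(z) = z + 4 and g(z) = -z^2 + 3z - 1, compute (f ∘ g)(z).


Substitute g(z) into f:
f(g(z)) = 1*(-z^2 + 3z - 1) + 4
Expand and combine: -z^2 + 3z + 3


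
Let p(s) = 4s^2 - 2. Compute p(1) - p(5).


p(1) = 2
p(5) = 98
p(1) - p(5) = 2 - 98 = -96


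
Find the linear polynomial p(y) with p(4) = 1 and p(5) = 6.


p(y) = my + b. Using p(4)=1, p(5)=6:
m = (1 - 6)/(4 - 5) = -5/-1 = 5
b = 1 - m*(4) = 1 - 20 = -19
p(y) = 5y - 19


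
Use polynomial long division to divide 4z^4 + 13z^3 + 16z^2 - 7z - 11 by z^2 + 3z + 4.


(4z^4 + 13z^3 + 16z^2 - 7z - 11) / (z^2 + 3z + 4)
Step 1: 4z^2 * (z^2 + 3z + 4) = 4z^4 + 12z^3 + 16z^2; subtract.
Step 2: z * (z^2 + 3z + 4) = z^3 + 3z^2 + 4z; subtract.
Step 3: -3 * (z^2 + 3z + 4) = -3z^2 - 9z - 12; subtract.
Quotient: 4z^2 + z - 3, Remainder: -2z + 1


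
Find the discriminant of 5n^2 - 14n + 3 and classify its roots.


D = b^2 - 4ac = (-14)^2 - 4(5)(3) = 196 - 60 = 136
Since D > 0: two distinct irrational roots


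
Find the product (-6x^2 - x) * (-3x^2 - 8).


Distribute each term of the first polynomial:
  (-6x^2)(-3x^2 - 8) = 18x^4 + 48x^2
  (-x)(-3x^2 - 8) = 3x^3 + 8x
Sum: 18x^4 + 3x^3 + 48x^2 + 8x


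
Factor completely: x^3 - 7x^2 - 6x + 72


Try integer roots (divisors of 72). x=4: p(4)=0.
Divide out (x - 4): quotient is x^2 - 3x - 18.
Factor the quadratic: (x + 3)(x - 6)
Result: (x - 4)(x + 3)(x - 6)


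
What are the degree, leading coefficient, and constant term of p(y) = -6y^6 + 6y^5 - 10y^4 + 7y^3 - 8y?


Highest power of y is 6, with coefficient -6. Constant term is 0.
Degree = 6, leading coefficient = -6, constant term = 0


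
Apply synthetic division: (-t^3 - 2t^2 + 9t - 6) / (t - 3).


Synthetic division with c = 3. Coefficients: -1, -2, 9, -6
Bring down -1.
  -1 * 3 = -3; -3 - 2 = -5
  -5 * 3 = -15; -15 + 9 = -6
  -6 * 3 = -18; -18 - 6 = -24
Quotient: -t^2 - 5t - 6, Remainder: -24


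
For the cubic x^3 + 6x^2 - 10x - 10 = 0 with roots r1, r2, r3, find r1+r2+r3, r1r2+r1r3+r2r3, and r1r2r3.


Monic cubic x^3+bx^2+cx+d=0: sum=-b, pairwise sum=c, product=-d.
b=6, c=-10, d=-10
r1+r2+r3 = -6
r1r2+r1r3+r2r3 = -10
r1r2r3 = 10


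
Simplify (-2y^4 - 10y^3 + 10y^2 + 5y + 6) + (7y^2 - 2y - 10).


Align terms by degree and add:
  -2y^4 - 10y^3 + 10y^2 + 5y + 6
+ 7y^2 - 2y - 10
= -2y^4 - 10y^3 + 17y^2 + 3y - 4


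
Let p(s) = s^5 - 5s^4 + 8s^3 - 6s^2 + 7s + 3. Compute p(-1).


Using direct substitution:
  1 * (-1)^5 = -1
  -5 * (-1)^4 = -5
  8 * (-1)^3 = -8
  -6 * (-1)^2 = -6
  7 * (-1)^1 = -7
  constant: 3
Sum = -1 - 5 - 8 - 6 - 7 + 3 = -24


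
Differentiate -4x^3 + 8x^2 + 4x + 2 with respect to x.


Apply the power rule term by term:
  d/dx(-4x^3) = -12x^2
  d/dx(8x^2) = 16x
  d/dx(4x) = 4
  d/dx(2) = 0
p'(x) = -12x^2 + 16x + 4


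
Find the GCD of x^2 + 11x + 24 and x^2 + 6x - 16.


Factor each:
  x^2 + 11x + 24 = (x + 8)(x + 3)
  x^2 + 6x - 16 = (x + 8)(x - 2)
Common monic factor: x + 8


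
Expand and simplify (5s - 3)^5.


Expand (5s - 3)^5 by repeated multiplication:
  (5s - 3)^2 = 25s^2 - 30s + 9
  (5s - 3)^3 = 125s^3 - 225s^2 + 135s - 27
  (5s - 3)^4 = 625s^4 - 1500s^3 + 1350s^2 - 540s + 81
= 3125s^5 - 9375s^4 + 11250s^3 - 6750s^2 + 2025s - 243


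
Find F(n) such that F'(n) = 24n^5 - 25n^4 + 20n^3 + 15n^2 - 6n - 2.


Reverse power rule on each term:
  ∫ 24n^5 dn = 4n^6
  ∫ -25n^4 dn = -5n^5
  ∫ 20n^3 dn = 5n^4
  ∫ 15n^2 dn = 5n^3
  ∫ -6n dn = -3n^2
  ∫ -2 dn = -2n
F(n) = 4n^6 - 5n^5 + 5n^4 + 5n^3 - 3n^2 - 2n + C


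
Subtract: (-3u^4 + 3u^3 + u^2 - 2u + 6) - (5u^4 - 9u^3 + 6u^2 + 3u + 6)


Distribute the minus sign:
  (-3u^4 + 3u^3 + u^2 - 2u + 6)
- (5u^4 - 9u^3 + 6u^2 + 3u + 6)
Negate second polynomial: -5u^4 + 9u^3 - 6u^2 - 3u - 6
Add: -8u^4 + 12u^3 - 5u^2 - 5u


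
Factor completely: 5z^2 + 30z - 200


Roots satisfy r1 + r2 = -b/a = -6 and r1*r2 = c/a = -40.
So r1 = 4, r2 = -10.
5z^2 + 30z - 200 = 5(z - r1)(z - r2) = 5(z - 4)(z + 10)


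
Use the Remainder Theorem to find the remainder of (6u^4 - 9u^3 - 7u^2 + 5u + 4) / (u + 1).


By the Remainder Theorem, the remainder equals p(-1):
  6*(-1)^4 = 6
  -9*(-1)^3 = 9
  -7*(-1)^2 = -7
  5*(-1)^1 = -5
  constant: 4
Sum: 6 + 9 - 7 - 5 + 4 = 7


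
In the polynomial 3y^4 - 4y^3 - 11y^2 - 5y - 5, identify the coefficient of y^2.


Read off the coefficient of y^2: -11


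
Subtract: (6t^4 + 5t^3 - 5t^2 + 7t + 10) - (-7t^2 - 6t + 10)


Distribute the minus sign:
  (6t^4 + 5t^3 - 5t^2 + 7t + 10)
- (-7t^2 - 6t + 10)
Negate second polynomial: 7t^2 + 6t - 10
Add: 6t^4 + 5t^3 + 2t^2 + 13t


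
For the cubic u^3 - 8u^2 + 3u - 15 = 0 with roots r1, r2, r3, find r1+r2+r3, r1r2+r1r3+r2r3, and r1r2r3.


Monic cubic u^3+bu^2+cu+d=0: sum=-b, pairwise sum=c, product=-d.
b=-8, c=3, d=-15
r1+r2+r3 = 8
r1r2+r1r3+r2r3 = 3
r1r2r3 = 15


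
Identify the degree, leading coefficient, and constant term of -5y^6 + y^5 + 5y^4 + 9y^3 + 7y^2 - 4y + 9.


Highest power of y is 6, with coefficient -5. Constant term is 9.
Degree = 6, leading coefficient = -5, constant term = 9


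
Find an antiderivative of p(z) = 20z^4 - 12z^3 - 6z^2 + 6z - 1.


Reverse power rule on each term:
  ∫ 20z^4 dz = 4z^5
  ∫ -12z^3 dz = -3z^4
  ∫ -6z^2 dz = -2z^3
  ∫ 6z dz = 3z^2
  ∫ -1 dz = -z
F(z) = 4z^5 - 3z^4 - 2z^3 + 3z^2 - z + C


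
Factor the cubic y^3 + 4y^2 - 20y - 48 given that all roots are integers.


Try integer roots (divisors of -48). y=-6: p(-6)=0.
Divide out (y + 6): quotient is y^2 - 2y - 8.
Factor the quadratic: (y + 2)(y - 4)
Result: (y + 6)(y + 2)(y - 4)


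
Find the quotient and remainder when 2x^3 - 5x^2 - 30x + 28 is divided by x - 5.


(2x^3 - 5x^2 - 30x + 28) / (x - 5)
Step 1: 2x^2 * (x - 5) = 2x^3 - 10x^2; subtract.
Step 2: 5x * (x - 5) = 5x^2 - 25x; subtract.
Step 3: -5 * (x - 5) = -5x + 25; subtract.
Quotient: 2x^2 + 5x - 5, Remainder: 3


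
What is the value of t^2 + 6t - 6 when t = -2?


Using direct substitution:
  1 * (-2)^2 = 4
  6 * (-2)^1 = -12
  constant: -6
Sum = 4 - 12 - 6 = -14


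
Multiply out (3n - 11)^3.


Expand (3n - 11)^3 by repeated multiplication:
  (3n - 11)^2 = 9n^2 - 66n + 121
= 27n^3 - 297n^2 + 1089n - 1331


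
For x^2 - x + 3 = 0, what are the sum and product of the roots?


For ax^2+bx+c=0: sum = -b/a, product = c/a.
a=1, b=-1, c=3
Sum = -(-1)/1 = 1
Product = (3)/1 = 3


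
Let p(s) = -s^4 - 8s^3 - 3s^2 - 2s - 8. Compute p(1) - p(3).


p(1) = -22
p(3) = -338
p(1) - p(3) = -22 + 338 = 316


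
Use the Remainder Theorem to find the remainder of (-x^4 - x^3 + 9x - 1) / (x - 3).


By the Remainder Theorem, the remainder equals p(3):
  -1*(3)^4 = -81
  -1*(3)^3 = -27
  0*(3)^2 = 0
  9*(3)^1 = 27
  constant: -1
Sum: -81 - 27 + 0 + 27 - 1 = -82


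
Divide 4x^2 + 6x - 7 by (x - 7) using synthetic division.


Synthetic division with c = 7. Coefficients: 4, 6, -7
Bring down 4.
  4 * 7 = 28; 28 + 6 = 34
  34 * 7 = 238; 238 - 7 = 231
Quotient: 4x + 34, Remainder: 231


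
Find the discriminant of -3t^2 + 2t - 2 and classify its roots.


D = b^2 - 4ac = (2)^2 - 4(-3)(-2) = 4 - 24 = -20
Since D < 0: two complex conjugate roots (no real roots)


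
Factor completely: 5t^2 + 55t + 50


Roots satisfy r1 + r2 = -b/a = -11 and r1*r2 = c/a = 10.
So r1 = -10, r2 = -1.
5t^2 + 55t + 50 = 5(t - r1)(t - r2) = 5(t + 10)(t + 1)


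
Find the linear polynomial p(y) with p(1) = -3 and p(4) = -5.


p(y) = my + b. Using p(1)=-3, p(4)=-5:
m = (-3 + 5)/(1 - 4) = 2/-3 = -2/3
b = -3 - m*(1) = -3 + 2/3 = -7/3
p(y) = -(2/3)y - (7/3)


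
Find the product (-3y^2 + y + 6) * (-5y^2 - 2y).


Distribute each term of the first polynomial:
  (-3y^2)(-5y^2 - 2y) = 15y^4 + 6y^3
  (y)(-5y^2 - 2y) = -5y^3 - 2y^2
  (6)(-5y^2 - 2y) = -30y^2 - 12y
Sum: 15y^4 + y^3 - 32y^2 - 12y


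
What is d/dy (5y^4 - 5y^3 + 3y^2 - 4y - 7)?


Apply the power rule term by term:
  d/dy(5y^4) = 20y^3
  d/dy(-5y^3) = -15y^2
  d/dy(3y^2) = 6y
  d/dy(-4y) = -4
  d/dy(-7) = 0
p'(y) = 20y^3 - 15y^2 + 6y - 4


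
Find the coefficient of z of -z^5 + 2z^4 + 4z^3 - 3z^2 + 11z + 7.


Read off the coefficient of z: 11


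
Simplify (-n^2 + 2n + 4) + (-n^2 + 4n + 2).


Align terms by degree and add:
  -n^2 + 2n + 4
  -n^2 + 4n + 2
= -2n^2 + 6n + 6


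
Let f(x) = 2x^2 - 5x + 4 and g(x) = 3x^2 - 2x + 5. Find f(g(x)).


Substitute g(x) into f:
f(g(x)) = 2*(3x^2 - 2x + 5)^2 + (-5)*(3x^2 - 2x + 5) + 4
(3x^2 - 2x + 5)^2 = 9x^4 - 12x^3 + 34x^2 - 20x + 25
Expand and combine: 18x^4 - 24x^3 + 53x^2 - 30x + 29


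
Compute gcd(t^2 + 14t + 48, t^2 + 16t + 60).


Factor each:
  t^2 + 14t + 48 = (t + 6)(t + 8)
  t^2 + 16t + 60 = (t + 6)(t + 10)
Common monic factor: t + 6


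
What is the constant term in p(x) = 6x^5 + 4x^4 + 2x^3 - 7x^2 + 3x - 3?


Read off the constant term: -3


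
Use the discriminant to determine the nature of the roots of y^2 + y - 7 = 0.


D = b^2 - 4ac = (1)^2 - 4(1)(-7) = 1 + 28 = 29
Since D > 0: two distinct irrational roots


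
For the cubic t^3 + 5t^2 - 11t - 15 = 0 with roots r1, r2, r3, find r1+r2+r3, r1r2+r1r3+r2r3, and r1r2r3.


Monic cubic t^3+bt^2+ct+d=0: sum=-b, pairwise sum=c, product=-d.
b=5, c=-11, d=-15
r1+r2+r3 = -5
r1r2+r1r3+r2r3 = -11
r1r2r3 = 15


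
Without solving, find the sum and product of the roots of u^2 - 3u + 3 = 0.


For au^2+bu+c=0: sum = -b/a, product = c/a.
a=1, b=-3, c=3
Sum = -(-3)/1 = 3
Product = (3)/1 = 3


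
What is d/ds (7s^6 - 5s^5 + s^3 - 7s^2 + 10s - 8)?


Apply the power rule term by term:
  d/ds(7s^6) = 42s^5
  d/ds(-5s^5) = -25s^4
  d/ds(s^3) = 3s^2
  d/ds(-7s^2) = -14s
  d/ds(10s) = 10
  d/ds(-8) = 0
p'(s) = 42s^5 - 25s^4 + 3s^2 - 14s + 10


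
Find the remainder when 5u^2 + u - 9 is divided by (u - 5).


By the Remainder Theorem, the remainder equals p(5):
  5*(5)^2 = 125
  1*(5)^1 = 5
  constant: -9
Sum: 125 + 5 - 9 = 121


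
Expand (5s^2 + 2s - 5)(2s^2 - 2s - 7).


Distribute each term of the first polynomial:
  (5s^2)(2s^2 - 2s - 7) = 10s^4 - 10s^3 - 35s^2
  (2s)(2s^2 - 2s - 7) = 4s^3 - 4s^2 - 14s
  (-5)(2s^2 - 2s - 7) = -10s^2 + 10s + 35
Sum: 10s^4 - 6s^3 - 49s^2 - 4s + 35


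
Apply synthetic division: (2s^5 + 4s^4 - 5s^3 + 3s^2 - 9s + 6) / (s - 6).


Synthetic division with c = 6. Coefficients: 2, 4, -5, 3, -9, 6
Bring down 2.
  2 * 6 = 12; 12 + 4 = 16
  16 * 6 = 96; 96 - 5 = 91
  91 * 6 = 546; 546 + 3 = 549
  549 * 6 = 3294; 3294 - 9 = 3285
  3285 * 6 = 19710; 19710 + 6 = 19716
Quotient: 2s^4 + 16s^3 + 91s^2 + 549s + 3285, Remainder: 19716


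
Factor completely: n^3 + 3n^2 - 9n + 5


Try integer roots (divisors of 5). n=1: p(1)=0.
Divide out (n - 1): quotient is n^2 + 4n - 5.
Factor the quadratic: (n - 1)(n + 5)
Result: (n - 1)(n - 1)(n + 5)


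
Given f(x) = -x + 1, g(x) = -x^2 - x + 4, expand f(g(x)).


Substitute g(x) into f:
f(g(x)) = -1*(-x^2 - x + 4) + 1
Expand and combine: x^2 + x - 3


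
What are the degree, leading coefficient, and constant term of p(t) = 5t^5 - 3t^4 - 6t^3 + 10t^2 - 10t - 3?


Highest power of t is 5, with coefficient 5. Constant term is -3.
Degree = 5, leading coefficient = 5, constant term = -3


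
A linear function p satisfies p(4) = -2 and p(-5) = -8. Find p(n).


p(n) = mn + b. Using p(4)=-2, p(-5)=-8:
m = (-2 + 8)/(4 + 5) = 6/9 = 2/3
b = -2 - m*(4) = -2 - 8/3 = -14/3
p(n) = (2/3)n - (14/3)


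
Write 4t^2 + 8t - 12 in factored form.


Roots satisfy r1 + r2 = -b/a = -2 and r1*r2 = c/a = -3.
So r1 = 1, r2 = -3.
4t^2 + 8t - 12 = 4(t - r1)(t - r2) = 4(t - 1)(t + 3)


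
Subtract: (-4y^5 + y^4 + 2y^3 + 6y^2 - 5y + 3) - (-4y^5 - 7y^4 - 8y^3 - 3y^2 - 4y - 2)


Distribute the minus sign:
  (-4y^5 + y^4 + 2y^3 + 6y^2 - 5y + 3)
- (-4y^5 - 7y^4 - 8y^3 - 3y^2 - 4y - 2)
Negate second polynomial: 4y^5 + 7y^4 + 8y^3 + 3y^2 + 4y + 2
Add: 8y^4 + 10y^3 + 9y^2 - y + 5


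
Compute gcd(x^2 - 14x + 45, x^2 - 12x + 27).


Factor each:
  x^2 - 14x + 45 = (x - 9)(x - 5)
  x^2 - 12x + 27 = (x - 9)(x - 3)
Common monic factor: x - 9


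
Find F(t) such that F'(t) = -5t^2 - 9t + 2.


Reverse power rule on each term:
  ∫ -5t^2 dt = -(5/3)t^3
  ∫ -9t dt = -(9/2)t^2
  ∫ 2 dt = 2t
F(t) = -(5/3)t^3 - (9/2)t^2 + 2t + C


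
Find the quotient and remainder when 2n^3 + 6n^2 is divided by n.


(2n^3 + 6n^2) / (n)
Step 1: 2n^2 * (n) = 2n^3; subtract.
Step 2: 6n * (n) = 6n^2; subtract.
Step 3: 0 * (n) = 0; subtract.
Quotient: 2n^2 + 6n, Remainder: 0


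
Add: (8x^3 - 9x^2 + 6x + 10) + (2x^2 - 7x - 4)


Align terms by degree and add:
  8x^3 - 9x^2 + 6x + 10
+ 2x^2 - 7x - 4
= 8x^3 - 7x^2 - x + 6


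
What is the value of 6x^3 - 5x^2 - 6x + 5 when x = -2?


Using direct substitution:
  6 * (-2)^3 = -48
  -5 * (-2)^2 = -20
  -6 * (-2)^1 = 12
  constant: 5
Sum = -48 - 20 + 12 + 5 = -51


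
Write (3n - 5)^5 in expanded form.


Expand (3n - 5)^5 by repeated multiplication:
  (3n - 5)^2 = 9n^2 - 30n + 25
  (3n - 5)^3 = 27n^3 - 135n^2 + 225n - 125
  (3n - 5)^4 = 81n^4 - 540n^3 + 1350n^2 - 1500n + 625
= 243n^5 - 2025n^4 + 6750n^3 - 11250n^2 + 9375n - 3125


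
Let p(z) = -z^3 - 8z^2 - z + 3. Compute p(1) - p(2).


p(1) = -7
p(2) = -39
p(1) - p(2) = -7 + 39 = 32


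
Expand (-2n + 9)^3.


Expand (-2n + 9)^3 by repeated multiplication:
  (-2n + 9)^2 = 4n^2 - 36n + 81
= -8n^3 + 108n^2 - 486n + 729


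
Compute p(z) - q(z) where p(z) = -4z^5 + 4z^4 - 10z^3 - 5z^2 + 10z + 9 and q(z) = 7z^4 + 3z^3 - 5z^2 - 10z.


Distribute the minus sign:
  (-4z^5 + 4z^4 - 10z^3 - 5z^2 + 10z + 9)
- (7z^4 + 3z^3 - 5z^2 - 10z)
Negate second polynomial: -7z^4 - 3z^3 + 5z^2 + 10z
Add: -4z^5 - 3z^4 - 13z^3 + 20z + 9


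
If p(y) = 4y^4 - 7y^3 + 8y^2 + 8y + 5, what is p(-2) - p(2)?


p(-2) = 141
p(2) = 61
p(-2) - p(2) = 141 - 61 = 80


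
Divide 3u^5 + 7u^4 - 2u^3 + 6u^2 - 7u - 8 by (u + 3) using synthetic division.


Synthetic division with c = -3. Coefficients: 3, 7, -2, 6, -7, -8
Bring down 3.
  3 * -3 = -9; -9 + 7 = -2
  -2 * -3 = 6; 6 - 2 = 4
  4 * -3 = -12; -12 + 6 = -6
  -6 * -3 = 18; 18 - 7 = 11
  11 * -3 = -33; -33 - 8 = -41
Quotient: 3u^4 - 2u^3 + 4u^2 - 6u + 11, Remainder: -41


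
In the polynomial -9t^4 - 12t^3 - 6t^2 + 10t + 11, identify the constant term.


Read off the constant term: 11


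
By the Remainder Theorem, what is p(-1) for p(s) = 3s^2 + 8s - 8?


By the Remainder Theorem, the remainder equals p(-1):
  3*(-1)^2 = 3
  8*(-1)^1 = -8
  constant: -8
Sum: 3 - 8 - 8 = -13


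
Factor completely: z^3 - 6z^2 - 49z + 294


Try integer roots (divisors of 294). z=-7: p(-7)=0.
Divide out (z + 7): quotient is z^2 - 13z + 42.
Factor the quadratic: (z - 6)(z - 7)
Result: (z + 7)(z - 6)(z - 7)


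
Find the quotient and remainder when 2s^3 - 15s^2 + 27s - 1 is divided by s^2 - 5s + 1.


(2s^3 - 15s^2 + 27s - 1) / (s^2 - 5s + 1)
Step 1: 2s * (s^2 - 5s + 1) = 2s^3 - 10s^2 + 2s; subtract.
Step 2: -5 * (s^2 - 5s + 1) = -5s^2 + 25s - 5; subtract.
Quotient: 2s - 5, Remainder: 4


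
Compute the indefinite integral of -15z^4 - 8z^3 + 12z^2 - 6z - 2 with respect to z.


Reverse power rule on each term:
  ∫ -15z^4 dz = -3z^5
  ∫ -8z^3 dz = -2z^4
  ∫ 12z^2 dz = 4z^3
  ∫ -6z dz = -3z^2
  ∫ -2 dz = -2z
F(z) = -3z^5 - 2z^4 + 4z^3 - 3z^2 - 2z + C


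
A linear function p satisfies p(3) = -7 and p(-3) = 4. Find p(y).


p(y) = my + b. Using p(3)=-7, p(-3)=4:
m = (-7 - 4)/(3 + 3) = -11/6 = -11/6
b = -7 - m*(3) = -7 + 11/2 = -3/2
p(y) = -(11/6)y - (3/2)


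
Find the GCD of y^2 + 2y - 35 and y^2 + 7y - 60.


Factor each:
  y^2 + 2y - 35 = (y - 5)(y + 7)
  y^2 + 7y - 60 = (y - 5)(y + 12)
Common monic factor: y - 5


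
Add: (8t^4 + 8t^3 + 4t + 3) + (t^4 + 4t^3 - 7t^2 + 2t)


Align terms by degree and add:
  8t^4 + 8t^3 + 4t + 3
+ t^4 + 4t^3 - 7t^2 + 2t
= 9t^4 + 12t^3 - 7t^2 + 6t + 3


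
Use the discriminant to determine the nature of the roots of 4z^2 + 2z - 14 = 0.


D = b^2 - 4ac = (2)^2 - 4(4)(-14) = 4 + 224 = 228
Since D > 0: two distinct irrational roots


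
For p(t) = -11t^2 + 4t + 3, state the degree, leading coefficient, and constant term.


Highest power of t is 2, with coefficient -11. Constant term is 3.
Degree = 2, leading coefficient = -11, constant term = 3


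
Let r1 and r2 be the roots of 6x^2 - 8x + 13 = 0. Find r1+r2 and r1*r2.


For ax^2+bx+c=0: sum = -b/a, product = c/a.
a=6, b=-8, c=13
Sum = -(-8)/6 = 4/3
Product = (13)/6 = 13/6


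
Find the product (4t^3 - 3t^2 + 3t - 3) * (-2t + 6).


Distribute each term of the first polynomial:
  (4t^3)(-2t + 6) = -8t^4 + 24t^3
  (-3t^2)(-2t + 6) = 6t^3 - 18t^2
  (3t)(-2t + 6) = -6t^2 + 18t
  (-3)(-2t + 6) = 6t - 18
Sum: -8t^4 + 30t^3 - 24t^2 + 24t - 18


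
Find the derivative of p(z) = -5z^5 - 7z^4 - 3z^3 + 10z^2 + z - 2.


Apply the power rule term by term:
  d/dz(-5z^5) = -25z^4
  d/dz(-7z^4) = -28z^3
  d/dz(-3z^3) = -9z^2
  d/dz(10z^2) = 20z
  d/dz(z) = 1
  d/dz(-2) = 0
p'(z) = -25z^4 - 28z^3 - 9z^2 + 20z + 1


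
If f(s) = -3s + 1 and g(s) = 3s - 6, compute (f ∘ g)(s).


Substitute g(s) into f:
f(g(s)) = -3*(3s - 6) + 1
Expand and combine: -9s + 19


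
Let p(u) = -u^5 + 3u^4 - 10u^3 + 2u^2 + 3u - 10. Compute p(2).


Using direct substitution:
  -1 * (2)^5 = -32
  3 * (2)^4 = 48
  -10 * (2)^3 = -80
  2 * (2)^2 = 8
  3 * (2)^1 = 6
  constant: -10
Sum = -32 + 48 - 80 + 8 + 6 - 10 = -60


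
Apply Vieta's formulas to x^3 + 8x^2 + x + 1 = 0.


Monic cubic x^3+bx^2+cx+d=0: sum=-b, pairwise sum=c, product=-d.
b=8, c=1, d=1
r1+r2+r3 = -8
r1r2+r1r3+r2r3 = 1
r1r2r3 = -1


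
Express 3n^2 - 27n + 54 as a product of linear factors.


Roots satisfy r1 + r2 = -b/a = 9 and r1*r2 = c/a = 18.
So r1 = 6, r2 = 3.
3n^2 - 27n + 54 = 3(n - r1)(n - r2) = 3(n - 6)(n - 3)


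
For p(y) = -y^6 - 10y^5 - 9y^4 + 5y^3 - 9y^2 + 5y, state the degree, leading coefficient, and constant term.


Highest power of y is 6, with coefficient -1. Constant term is 0.
Degree = 6, leading coefficient = -1, constant term = 0


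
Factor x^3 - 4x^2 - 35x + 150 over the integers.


Try integer roots (divisors of 150). x=5: p(5)=0.
Divide out (x - 5): quotient is x^2 + x - 30.
Factor the quadratic: (x + 6)(x - 5)
Result: (x - 5)(x + 6)(x - 5)


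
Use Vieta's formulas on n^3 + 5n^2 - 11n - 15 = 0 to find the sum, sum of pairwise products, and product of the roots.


Monic cubic n^3+bn^2+cn+d=0: sum=-b, pairwise sum=c, product=-d.
b=5, c=-11, d=-15
r1+r2+r3 = -5
r1r2+r1r3+r2r3 = -11
r1r2r3 = 15


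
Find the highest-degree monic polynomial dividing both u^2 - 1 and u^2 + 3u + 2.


Factor each:
  u^2 - 1 = (u + 1)(u - 1)
  u^2 + 3u + 2 = (u + 1)(u + 2)
Common monic factor: u + 1


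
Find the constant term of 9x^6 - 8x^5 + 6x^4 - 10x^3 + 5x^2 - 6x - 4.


Read off the constant term: -4


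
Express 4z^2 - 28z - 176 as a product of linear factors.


Roots satisfy r1 + r2 = -b/a = 7 and r1*r2 = c/a = -44.
So r1 = 11, r2 = -4.
4z^2 - 28z - 176 = 4(z - r1)(z - r2) = 4(z - 11)(z + 4)


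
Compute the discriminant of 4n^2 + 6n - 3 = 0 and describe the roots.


D = b^2 - 4ac = (6)^2 - 4(4)(-3) = 36 + 48 = 84
Since D > 0: two distinct irrational roots


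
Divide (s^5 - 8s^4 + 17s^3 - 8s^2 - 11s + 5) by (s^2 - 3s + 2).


(s^5 - 8s^4 + 17s^3 - 8s^2 - 11s + 5) / (s^2 - 3s + 2)
Step 1: s^3 * (s^2 - 3s + 2) = s^5 - 3s^4 + 2s^3; subtract.
Step 2: -5s^2 * (s^2 - 3s + 2) = -5s^4 + 15s^3 - 10s^2; subtract.
Step 3: 0 * (s^2 - 3s + 2) = 0; subtract.
Step 4: 2 * (s^2 - 3s + 2) = 2s^2 - 6s + 4; subtract.
Quotient: s^3 - 5s^2 + 2, Remainder: -5s + 1


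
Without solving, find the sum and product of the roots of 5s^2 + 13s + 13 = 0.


For as^2+bs+c=0: sum = -b/a, product = c/a.
a=5, b=13, c=13
Sum = -(13)/5 = -13/5
Product = (13)/5 = 13/5


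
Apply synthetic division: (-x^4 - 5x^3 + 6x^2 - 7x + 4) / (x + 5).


Synthetic division with c = -5. Coefficients: -1, -5, 6, -7, 4
Bring down -1.
  -1 * -5 = 5; 5 - 5 = 0
  0 * -5 = 0; 0 + 6 = 6
  6 * -5 = -30; -30 - 7 = -37
  -37 * -5 = 185; 185 + 4 = 189
Quotient: -x^3 + 6x - 37, Remainder: 189


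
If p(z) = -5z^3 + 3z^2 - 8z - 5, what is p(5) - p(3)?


p(5) = -595
p(3) = -137
p(5) - p(3) = -595 + 137 = -458


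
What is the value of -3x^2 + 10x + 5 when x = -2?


Using direct substitution:
  -3 * (-2)^2 = -12
  10 * (-2)^1 = -20
  constant: 5
Sum = -12 - 20 + 5 = -27


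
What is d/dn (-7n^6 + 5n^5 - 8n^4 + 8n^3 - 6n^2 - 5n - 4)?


Apply the power rule term by term:
  d/dn(-7n^6) = -42n^5
  d/dn(5n^5) = 25n^4
  d/dn(-8n^4) = -32n^3
  d/dn(8n^3) = 24n^2
  d/dn(-6n^2) = -12n
  d/dn(-5n) = -5
  d/dn(-4) = 0
p'(n) = -42n^5 + 25n^4 - 32n^3 + 24n^2 - 12n - 5


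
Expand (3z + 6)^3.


Expand (3z + 6)^3 by repeated multiplication:
  (3z + 6)^2 = 9z^2 + 36z + 36
= 27z^3 + 162z^2 + 324z + 216


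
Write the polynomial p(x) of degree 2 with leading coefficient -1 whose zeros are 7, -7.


p(x) = -(x - 7)(x + 7)
Expand: -x^2 + 49


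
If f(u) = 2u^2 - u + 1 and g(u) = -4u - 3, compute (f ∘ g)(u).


Substitute g(u) into f:
f(g(u)) = 2*(-4u - 3)^2 + (-1)*(-4u - 3) + 1
(-4u - 3)^2 = 16u^2 + 24u + 9
Expand and combine: 32u^2 + 52u + 22


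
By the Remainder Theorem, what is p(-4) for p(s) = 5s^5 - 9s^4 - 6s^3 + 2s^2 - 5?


By the Remainder Theorem, the remainder equals p(-4):
  5*(-4)^5 = -5120
  -9*(-4)^4 = -2304
  -6*(-4)^3 = 384
  2*(-4)^2 = 32
  0*(-4)^1 = 0
  constant: -5
Sum: -5120 - 2304 + 384 + 32 + 0 - 5 = -7013


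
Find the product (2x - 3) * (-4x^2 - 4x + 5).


Distribute each term of the first polynomial:
  (2x)(-4x^2 - 4x + 5) = -8x^3 - 8x^2 + 10x
  (-3)(-4x^2 - 4x + 5) = 12x^2 + 12x - 15
Sum: -8x^3 + 4x^2 + 22x - 15


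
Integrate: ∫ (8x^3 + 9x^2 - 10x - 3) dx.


Reverse power rule on each term:
  ∫ 8x^3 dx = 2x^4
  ∫ 9x^2 dx = 3x^3
  ∫ -10x dx = -5x^2
  ∫ -3 dx = -3x
F(x) = 2x^4 + 3x^3 - 5x^2 - 3x + C


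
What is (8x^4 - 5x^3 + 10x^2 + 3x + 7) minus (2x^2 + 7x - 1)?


Distribute the minus sign:
  (8x^4 - 5x^3 + 10x^2 + 3x + 7)
- (2x^2 + 7x - 1)
Negate second polynomial: -2x^2 - 7x + 1
Add: 8x^4 - 5x^3 + 8x^2 - 4x + 8


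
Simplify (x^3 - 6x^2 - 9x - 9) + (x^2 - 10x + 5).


Align terms by degree and add:
  x^3 - 6x^2 - 9x - 9
+ x^2 - 10x + 5
= x^3 - 5x^2 - 19x - 4


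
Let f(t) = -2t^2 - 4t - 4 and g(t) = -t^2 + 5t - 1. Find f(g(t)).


Substitute g(t) into f:
f(g(t)) = -2*(-t^2 + 5t - 1)^2 + (-4)*(-t^2 + 5t - 1) + (-4)
(-t^2 + 5t - 1)^2 = t^4 - 10t^3 + 27t^2 - 10t + 1
Expand and combine: -2t^4 + 20t^3 - 50t^2 - 2


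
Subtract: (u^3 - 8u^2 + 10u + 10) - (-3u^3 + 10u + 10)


Distribute the minus sign:
  (u^3 - 8u^2 + 10u + 10)
- (-3u^3 + 10u + 10)
Negate second polynomial: 3u^3 - 10u - 10
Add: 4u^3 - 8u^2


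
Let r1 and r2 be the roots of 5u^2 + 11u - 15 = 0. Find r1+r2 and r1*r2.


For au^2+bu+c=0: sum = -b/a, product = c/a.
a=5, b=11, c=-15
Sum = -(11)/5 = -11/5
Product = (-15)/5 = -3


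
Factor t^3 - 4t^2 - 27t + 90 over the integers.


Try integer roots (divisors of 90). t=-5: p(-5)=0.
Divide out (t + 5): quotient is t^2 - 9t + 18.
Factor the quadratic: (t - 6)(t - 3)
Result: (t + 5)(t - 6)(t - 3)


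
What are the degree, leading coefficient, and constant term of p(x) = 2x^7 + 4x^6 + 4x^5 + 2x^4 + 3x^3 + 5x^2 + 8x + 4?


Highest power of x is 7, with coefficient 2. Constant term is 4.
Degree = 7, leading coefficient = 2, constant term = 4


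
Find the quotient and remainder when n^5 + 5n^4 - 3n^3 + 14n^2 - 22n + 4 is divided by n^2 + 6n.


(n^5 + 5n^4 - 3n^3 + 14n^2 - 22n + 4) / (n^2 + 6n)
Step 1: n^3 * (n^2 + 6n) = n^5 + 6n^4; subtract.
Step 2: -n^2 * (n^2 + 6n) = -n^4 - 6n^3; subtract.
Step 3: 3n * (n^2 + 6n) = 3n^3 + 18n^2; subtract.
Step 4: -4 * (n^2 + 6n) = -4n^2 - 24n; subtract.
Quotient: n^3 - n^2 + 3n - 4, Remainder: 2n + 4


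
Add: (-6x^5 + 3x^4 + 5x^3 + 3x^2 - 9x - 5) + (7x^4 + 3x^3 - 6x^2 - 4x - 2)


Align terms by degree and add:
  -6x^5 + 3x^4 + 5x^3 + 3x^2 - 9x - 5
+ 7x^4 + 3x^3 - 6x^2 - 4x - 2
= -6x^5 + 10x^4 + 8x^3 - 3x^2 - 13x - 7


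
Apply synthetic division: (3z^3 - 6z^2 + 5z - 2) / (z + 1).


Synthetic division with c = -1. Coefficients: 3, -6, 5, -2
Bring down 3.
  3 * -1 = -3; -3 - 6 = -9
  -9 * -1 = 9; 9 + 5 = 14
  14 * -1 = -14; -14 - 2 = -16
Quotient: 3z^2 - 9z + 14, Remainder: -16


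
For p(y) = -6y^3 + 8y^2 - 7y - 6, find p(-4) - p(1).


p(-4) = 534
p(1) = -11
p(-4) - p(1) = 534 + 11 = 545


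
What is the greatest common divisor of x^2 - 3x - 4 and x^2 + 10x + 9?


Factor each:
  x^2 - 3x - 4 = (x + 1)(x - 4)
  x^2 + 10x + 9 = (x + 1)(x + 9)
Common monic factor: x + 1


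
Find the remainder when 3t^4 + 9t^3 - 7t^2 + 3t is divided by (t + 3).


By the Remainder Theorem, the remainder equals p(-3):
  3*(-3)^4 = 243
  9*(-3)^3 = -243
  -7*(-3)^2 = -63
  3*(-3)^1 = -9
  constant: 0
Sum: 243 - 243 - 63 - 9 + 0 = -72


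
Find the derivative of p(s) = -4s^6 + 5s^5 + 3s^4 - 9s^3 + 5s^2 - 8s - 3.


Apply the power rule term by term:
  d/ds(-4s^6) = -24s^5
  d/ds(5s^5) = 25s^4
  d/ds(3s^4) = 12s^3
  d/ds(-9s^3) = -27s^2
  d/ds(5s^2) = 10s
  d/ds(-8s) = -8
  d/ds(-3) = 0
p'(s) = -24s^5 + 25s^4 + 12s^3 - 27s^2 + 10s - 8


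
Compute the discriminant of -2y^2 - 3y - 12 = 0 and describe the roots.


D = b^2 - 4ac = (-3)^2 - 4(-2)(-12) = 9 - 96 = -87
Since D < 0: two complex conjugate roots (no real roots)


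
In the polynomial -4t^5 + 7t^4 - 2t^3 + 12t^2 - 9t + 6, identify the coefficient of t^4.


Read off the coefficient of t^4: 7


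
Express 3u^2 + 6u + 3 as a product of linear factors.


Roots satisfy r1 + r2 = -b/a = -2 and r1*r2 = c/a = 1.
So r1 = -1, r2 = -1.
3u^2 + 6u + 3 = 3(u - r1)(u - r2) = 3(u + 1)(u + 1)


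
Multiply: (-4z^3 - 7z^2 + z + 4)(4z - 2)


Distribute each term of the first polynomial:
  (-4z^3)(4z - 2) = -16z^4 + 8z^3
  (-7z^2)(4z - 2) = -28z^3 + 14z^2
  (z)(4z - 2) = 4z^2 - 2z
  (4)(4z - 2) = 16z - 8
Sum: -16z^4 - 20z^3 + 18z^2 + 14z - 8


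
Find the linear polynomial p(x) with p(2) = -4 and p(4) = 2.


p(x) = mx + b. Using p(2)=-4, p(4)=2:
m = (-4 - 2)/(2 - 4) = -6/-2 = 3
b = -4 - m*(2) = -4 - 6 = -10
p(x) = 3x - 10


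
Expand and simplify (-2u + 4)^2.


Expand (-2u + 4)^2 by repeated multiplication:
= 4u^2 - 16u + 16


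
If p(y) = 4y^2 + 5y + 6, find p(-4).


Using direct substitution:
  4 * (-4)^2 = 64
  5 * (-4)^1 = -20
  constant: 6
Sum = 64 - 20 + 6 = 50


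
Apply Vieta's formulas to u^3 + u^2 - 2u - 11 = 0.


Monic cubic u^3+bu^2+cu+d=0: sum=-b, pairwise sum=c, product=-d.
b=1, c=-2, d=-11
r1+r2+r3 = -1
r1r2+r1r3+r2r3 = -2
r1r2r3 = 11


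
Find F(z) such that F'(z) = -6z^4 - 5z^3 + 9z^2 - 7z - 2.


Reverse power rule on each term:
  ∫ -6z^4 dz = -(6/5)z^5
  ∫ -5z^3 dz = -(5/4)z^4
  ∫ 9z^2 dz = 3z^3
  ∫ -7z dz = -(7/2)z^2
  ∫ -2 dz = -2z
F(z) = -(6/5)z^5 - (5/4)z^4 + 3z^3 - (7/2)z^2 - 2z + C


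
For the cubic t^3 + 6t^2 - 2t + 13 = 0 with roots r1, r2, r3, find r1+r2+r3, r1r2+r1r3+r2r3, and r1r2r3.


Monic cubic t^3+bt^2+ct+d=0: sum=-b, pairwise sum=c, product=-d.
b=6, c=-2, d=13
r1+r2+r3 = -6
r1r2+r1r3+r2r3 = -2
r1r2r3 = -13


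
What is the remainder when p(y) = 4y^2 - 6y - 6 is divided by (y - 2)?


By the Remainder Theorem, the remainder equals p(2):
  4*(2)^2 = 16
  -6*(2)^1 = -12
  constant: -6
Sum: 16 - 12 - 6 = -2


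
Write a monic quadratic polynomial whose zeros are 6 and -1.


p(y) = (y - 6)(y + 1)
Expand: y^2 - 5y - 6


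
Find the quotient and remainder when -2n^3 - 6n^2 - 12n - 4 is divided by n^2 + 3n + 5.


(-2n^3 - 6n^2 - 12n - 4) / (n^2 + 3n + 5)
Step 1: -2n * (n^2 + 3n + 5) = -2n^3 - 6n^2 - 10n; subtract.
Step 2: 0 * (n^2 + 3n + 5) = 0; subtract.
Quotient: -2n, Remainder: -2n - 4


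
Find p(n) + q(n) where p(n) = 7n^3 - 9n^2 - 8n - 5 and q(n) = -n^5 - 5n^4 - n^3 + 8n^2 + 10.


Align terms by degree and add:
  7n^3 - 9n^2 - 8n - 5
  -n^5 - 5n^4 - n^3 + 8n^2 + 10
= -n^5 - 5n^4 + 6n^3 - n^2 - 8n + 5


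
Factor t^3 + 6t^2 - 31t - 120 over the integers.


Try integer roots (divisors of -120). t=-8: p(-8)=0.
Divide out (t + 8): quotient is t^2 - 2t - 15.
Factor the quadratic: (t + 3)(t - 5)
Result: (t + 8)(t + 3)(t - 5)


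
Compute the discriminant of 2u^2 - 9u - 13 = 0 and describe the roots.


D = b^2 - 4ac = (-9)^2 - 4(2)(-13) = 81 + 104 = 185
Since D > 0: two distinct irrational roots


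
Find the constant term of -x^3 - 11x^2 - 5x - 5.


Read off the constant term: -5


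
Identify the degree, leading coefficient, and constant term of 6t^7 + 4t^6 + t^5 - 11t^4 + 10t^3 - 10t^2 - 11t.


Highest power of t is 7, with coefficient 6. Constant term is 0.
Degree = 7, leading coefficient = 6, constant term = 0


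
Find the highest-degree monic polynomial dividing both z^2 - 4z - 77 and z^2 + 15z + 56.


Factor each:
  z^2 - 4z - 77 = (z + 7)(z - 11)
  z^2 + 15z + 56 = (z + 7)(z + 8)
Common monic factor: z + 7


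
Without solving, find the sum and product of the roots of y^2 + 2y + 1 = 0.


For ay^2+by+c=0: sum = -b/a, product = c/a.
a=1, b=2, c=1
Sum = -(2)/1 = -2
Product = (1)/1 = 1


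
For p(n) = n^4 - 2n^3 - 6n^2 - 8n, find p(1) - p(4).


p(1) = -15
p(4) = 0
p(1) - p(4) = -15 = -15


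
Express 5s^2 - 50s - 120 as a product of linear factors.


Roots satisfy r1 + r2 = -b/a = 10 and r1*r2 = c/a = -24.
So r1 = -2, r2 = 12.
5s^2 - 50s - 120 = 5(s - r1)(s - r2) = 5(s + 2)(s - 12)


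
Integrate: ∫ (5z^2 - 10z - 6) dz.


Reverse power rule on each term:
  ∫ 5z^2 dz = (5/3)z^3
  ∫ -10z dz = -5z^2
  ∫ -6 dz = -6z
F(z) = (5/3)z^3 - 5z^2 - 6z + C


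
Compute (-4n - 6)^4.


Expand (-4n - 6)^4 by repeated multiplication:
  (-4n - 6)^2 = 16n^2 + 48n + 36
  (-4n - 6)^3 = -64n^3 - 288n^2 - 432n - 216
= 256n^4 + 1536n^3 + 3456n^2 + 3456n + 1296


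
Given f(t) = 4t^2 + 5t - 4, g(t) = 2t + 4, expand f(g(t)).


Substitute g(t) into f:
f(g(t)) = 4*(2t + 4)^2 + 5*(2t + 4) + (-4)
(2t + 4)^2 = 4t^2 + 16t + 16
Expand and combine: 16t^2 + 74t + 80


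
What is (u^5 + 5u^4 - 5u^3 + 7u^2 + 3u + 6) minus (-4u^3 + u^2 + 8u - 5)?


Distribute the minus sign:
  (u^5 + 5u^4 - 5u^3 + 7u^2 + 3u + 6)
- (-4u^3 + u^2 + 8u - 5)
Negate second polynomial: 4u^3 - u^2 - 8u + 5
Add: u^5 + 5u^4 - u^3 + 6u^2 - 5u + 11


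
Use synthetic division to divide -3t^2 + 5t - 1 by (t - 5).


Synthetic division with c = 5. Coefficients: -3, 5, -1
Bring down -3.
  -3 * 5 = -15; -15 + 5 = -10
  -10 * 5 = -50; -50 - 1 = -51
Quotient: -3t - 10, Remainder: -51


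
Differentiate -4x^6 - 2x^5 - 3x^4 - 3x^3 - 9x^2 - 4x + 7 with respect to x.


Apply the power rule term by term:
  d/dx(-4x^6) = -24x^5
  d/dx(-2x^5) = -10x^4
  d/dx(-3x^4) = -12x^3
  d/dx(-3x^3) = -9x^2
  d/dx(-9x^2) = -18x
  d/dx(-4x) = -4
  d/dx(7) = 0
p'(x) = -24x^5 - 10x^4 - 12x^3 - 9x^2 - 18x - 4


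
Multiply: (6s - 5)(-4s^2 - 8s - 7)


Distribute each term of the first polynomial:
  (6s)(-4s^2 - 8s - 7) = -24s^3 - 48s^2 - 42s
  (-5)(-4s^2 - 8s - 7) = 20s^2 + 40s + 35
Sum: -24s^3 - 28s^2 - 2s + 35


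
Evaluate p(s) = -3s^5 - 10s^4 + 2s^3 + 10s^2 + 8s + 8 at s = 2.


Using direct substitution:
  -3 * (2)^5 = -96
  -10 * (2)^4 = -160
  2 * (2)^3 = 16
  10 * (2)^2 = 40
  8 * (2)^1 = 16
  constant: 8
Sum = -96 - 160 + 16 + 40 + 16 + 8 = -176


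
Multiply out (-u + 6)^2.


Expand (-u + 6)^2 by repeated multiplication:
= u^2 - 12u + 36


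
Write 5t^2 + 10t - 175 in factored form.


Roots satisfy r1 + r2 = -b/a = -2 and r1*r2 = c/a = -35.
So r1 = 5, r2 = -7.
5t^2 + 10t - 175 = 5(t - r1)(t - r2) = 5(t - 5)(t + 7)


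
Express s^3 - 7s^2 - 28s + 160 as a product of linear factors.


Try integer roots (divisors of 160). s=8: p(8)=0.
Divide out (s - 8): quotient is s^2 + s - 20.
Factor the quadratic: (s + 5)(s - 4)
Result: (s - 8)(s + 5)(s - 4)


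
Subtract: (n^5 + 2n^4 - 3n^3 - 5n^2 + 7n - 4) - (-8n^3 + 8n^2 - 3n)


Distribute the minus sign:
  (n^5 + 2n^4 - 3n^3 - 5n^2 + 7n - 4)
- (-8n^3 + 8n^2 - 3n)
Negate second polynomial: 8n^3 - 8n^2 + 3n
Add: n^5 + 2n^4 + 5n^3 - 13n^2 + 10n - 4


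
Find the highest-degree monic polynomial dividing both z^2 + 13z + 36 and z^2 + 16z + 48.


Factor each:
  z^2 + 13z + 36 = (z + 4)(z + 9)
  z^2 + 16z + 48 = (z + 4)(z + 12)
Common monic factor: z + 4


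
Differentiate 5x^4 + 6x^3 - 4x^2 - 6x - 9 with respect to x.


Apply the power rule term by term:
  d/dx(5x^4) = 20x^3
  d/dx(6x^3) = 18x^2
  d/dx(-4x^2) = -8x
  d/dx(-6x) = -6
  d/dx(-9) = 0
p'(x) = 20x^3 + 18x^2 - 8x - 6


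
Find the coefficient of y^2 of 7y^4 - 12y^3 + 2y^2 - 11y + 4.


Read off the coefficient of y^2: 2


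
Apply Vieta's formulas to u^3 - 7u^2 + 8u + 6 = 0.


Monic cubic u^3+bu^2+cu+d=0: sum=-b, pairwise sum=c, product=-d.
b=-7, c=8, d=6
r1+r2+r3 = 7
r1r2+r1r3+r2r3 = 8
r1r2r3 = -6


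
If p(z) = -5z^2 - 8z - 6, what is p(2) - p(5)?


p(2) = -42
p(5) = -171
p(2) - p(5) = -42 + 171 = 129


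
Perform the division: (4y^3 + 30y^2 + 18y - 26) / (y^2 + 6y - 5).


(4y^3 + 30y^2 + 18y - 26) / (y^2 + 6y - 5)
Step 1: 4y * (y^2 + 6y - 5) = 4y^3 + 24y^2 - 20y; subtract.
Step 2: 6 * (y^2 + 6y - 5) = 6y^2 + 36y - 30; subtract.
Quotient: 4y + 6, Remainder: 2y + 4


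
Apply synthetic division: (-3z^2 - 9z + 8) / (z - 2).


Synthetic division with c = 2. Coefficients: -3, -9, 8
Bring down -3.
  -3 * 2 = -6; -6 - 9 = -15
  -15 * 2 = -30; -30 + 8 = -22
Quotient: -3z - 15, Remainder: -22


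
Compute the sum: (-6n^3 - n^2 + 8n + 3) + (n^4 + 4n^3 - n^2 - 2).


Align terms by degree and add:
  -6n^3 - n^2 + 8n + 3
+ n^4 + 4n^3 - n^2 - 2
= n^4 - 2n^3 - 2n^2 + 8n + 1


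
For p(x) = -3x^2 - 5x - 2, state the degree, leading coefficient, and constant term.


Highest power of x is 2, with coefficient -3. Constant term is -2.
Degree = 2, leading coefficient = -3, constant term = -2


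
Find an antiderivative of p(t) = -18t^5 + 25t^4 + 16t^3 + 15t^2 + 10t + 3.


Reverse power rule on each term:
  ∫ -18t^5 dt = -3t^6
  ∫ 25t^4 dt = 5t^5
  ∫ 16t^3 dt = 4t^4
  ∫ 15t^2 dt = 5t^3
  ∫ 10t dt = 5t^2
  ∫ 3 dt = 3t
F(t) = -3t^6 + 5t^5 + 4t^4 + 5t^3 + 5t^2 + 3t + C


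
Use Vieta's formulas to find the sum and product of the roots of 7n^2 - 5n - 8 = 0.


For an^2+bn+c=0: sum = -b/a, product = c/a.
a=7, b=-5, c=-8
Sum = -(-5)/7 = 5/7
Product = (-8)/7 = -8/7


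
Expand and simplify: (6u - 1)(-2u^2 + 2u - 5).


Distribute each term of the first polynomial:
  (6u)(-2u^2 + 2u - 5) = -12u^3 + 12u^2 - 30u
  (-1)(-2u^2 + 2u - 5) = 2u^2 - 2u + 5
Sum: -12u^3 + 14u^2 - 32u + 5


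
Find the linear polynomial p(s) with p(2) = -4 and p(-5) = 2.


p(s) = ms + b. Using p(2)=-4, p(-5)=2:
m = (-4 - 2)/(2 + 5) = -6/7 = -6/7
b = -4 - m*(2) = -4 + 12/7 = -16/7
p(s) = -(6/7)s - (16/7)


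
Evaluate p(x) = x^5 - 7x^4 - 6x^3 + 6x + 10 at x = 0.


Using direct substitution:
  1 * (0)^5 = 0
  -7 * (0)^4 = 0
  -6 * (0)^3 = 0
  0 * (0)^2 = 0
  6 * (0)^1 = 0
  constant: 10
Sum = 0 + 0 + 0 + 0 + 0 + 10 = 10


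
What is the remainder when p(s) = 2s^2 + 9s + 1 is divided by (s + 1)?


By the Remainder Theorem, the remainder equals p(-1):
  2*(-1)^2 = 2
  9*(-1)^1 = -9
  constant: 1
Sum: 2 - 9 + 1 = -6


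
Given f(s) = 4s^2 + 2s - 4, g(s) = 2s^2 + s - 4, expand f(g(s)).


Substitute g(s) into f:
f(g(s)) = 4*(2s^2 + s - 4)^2 + 2*(2s^2 + s - 4) + (-4)
(2s^2 + s - 4)^2 = 4s^4 + 4s^3 - 15s^2 - 8s + 16
Expand and combine: 16s^4 + 16s^3 - 56s^2 - 30s + 52


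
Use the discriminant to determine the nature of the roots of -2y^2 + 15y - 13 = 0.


D = b^2 - 4ac = (15)^2 - 4(-2)(-13) = 225 - 104 = 121
Since D > 0: two distinct rational roots


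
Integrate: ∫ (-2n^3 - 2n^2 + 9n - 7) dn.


Reverse power rule on each term:
  ∫ -2n^3 dn = -(1/2)n^4
  ∫ -2n^2 dn = -(2/3)n^3
  ∫ 9n dn = (9/2)n^2
  ∫ -7 dn = -7n
F(n) = -(1/2)n^4 - (2/3)n^3 + (9/2)n^2 - 7n + C


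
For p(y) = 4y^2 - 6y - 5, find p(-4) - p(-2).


p(-4) = 83
p(-2) = 23
p(-4) - p(-2) = 83 - 23 = 60


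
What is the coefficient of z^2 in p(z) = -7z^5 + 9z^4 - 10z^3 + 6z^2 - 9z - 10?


Read off the coefficient of z^2: 6


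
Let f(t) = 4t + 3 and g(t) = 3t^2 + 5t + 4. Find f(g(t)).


Substitute g(t) into f:
f(g(t)) = 4*(3t^2 + 5t + 4) + 3
Expand and combine: 12t^2 + 20t + 19


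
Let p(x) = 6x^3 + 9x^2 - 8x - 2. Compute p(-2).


Using direct substitution:
  6 * (-2)^3 = -48
  9 * (-2)^2 = 36
  -8 * (-2)^1 = 16
  constant: -2
Sum = -48 + 36 + 16 - 2 = 2


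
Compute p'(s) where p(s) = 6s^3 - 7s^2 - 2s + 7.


Apply the power rule term by term:
  d/ds(6s^3) = 18s^2
  d/ds(-7s^2) = -14s
  d/ds(-2s) = -2
  d/ds(7) = 0
p'(s) = 18s^2 - 14s - 2


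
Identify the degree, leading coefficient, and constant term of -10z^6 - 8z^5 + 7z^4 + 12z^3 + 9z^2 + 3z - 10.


Highest power of z is 6, with coefficient -10. Constant term is -10.
Degree = 6, leading coefficient = -10, constant term = -10


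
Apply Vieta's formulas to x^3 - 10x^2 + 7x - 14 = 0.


Monic cubic x^3+bx^2+cx+d=0: sum=-b, pairwise sum=c, product=-d.
b=-10, c=7, d=-14
r1+r2+r3 = 10
r1r2+r1r3+r2r3 = 7
r1r2r3 = 14


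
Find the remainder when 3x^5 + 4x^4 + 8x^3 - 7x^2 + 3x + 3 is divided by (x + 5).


By the Remainder Theorem, the remainder equals p(-5):
  3*(-5)^5 = -9375
  4*(-5)^4 = 2500
  8*(-5)^3 = -1000
  -7*(-5)^2 = -175
  3*(-5)^1 = -15
  constant: 3
Sum: -9375 + 2500 - 1000 - 175 - 15 + 3 = -8062


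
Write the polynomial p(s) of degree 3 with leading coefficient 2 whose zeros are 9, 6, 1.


p(s) = 2(s - 9)(s - 6)(s - 1)
Expand: 2s^3 - 32s^2 + 138s - 108


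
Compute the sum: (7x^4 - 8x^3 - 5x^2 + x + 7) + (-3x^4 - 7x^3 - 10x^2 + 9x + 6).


Align terms by degree and add:
  7x^4 - 8x^3 - 5x^2 + x + 7
  -3x^4 - 7x^3 - 10x^2 + 9x + 6
= 4x^4 - 15x^3 - 15x^2 + 10x + 13


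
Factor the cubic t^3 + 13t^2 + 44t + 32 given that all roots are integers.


Try integer roots (divisors of 32). t=-4: p(-4)=0.
Divide out (t + 4): quotient is t^2 + 9t + 8.
Factor the quadratic: (t + 1)(t + 8)
Result: (t + 4)(t + 1)(t + 8)


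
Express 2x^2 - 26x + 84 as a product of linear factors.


Roots satisfy r1 + r2 = -b/a = 13 and r1*r2 = c/a = 42.
So r1 = 7, r2 = 6.
2x^2 - 26x + 84 = 2(x - r1)(x - r2) = 2(x - 7)(x - 6)


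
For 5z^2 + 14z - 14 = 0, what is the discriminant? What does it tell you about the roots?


D = b^2 - 4ac = (14)^2 - 4(5)(-14) = 196 + 280 = 476
Since D > 0: two distinct irrational roots


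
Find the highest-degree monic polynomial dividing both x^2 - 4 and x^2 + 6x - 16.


Factor each:
  x^2 - 4 = (x - 2)(x + 2)
  x^2 + 6x - 16 = (x - 2)(x + 8)
Common monic factor: x - 2


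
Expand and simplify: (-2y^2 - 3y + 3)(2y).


Distribute each term of the first polynomial:
  (-2y^2)(2y) = -4y^3
  (-3y)(2y) = -6y^2
  (3)(2y) = 6y
Sum: -4y^3 - 6y^2 + 6y


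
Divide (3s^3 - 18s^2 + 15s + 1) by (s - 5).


(3s^3 - 18s^2 + 15s + 1) / (s - 5)
Step 1: 3s^2 * (s - 5) = 3s^3 - 15s^2; subtract.
Step 2: -3s * (s - 5) = -3s^2 + 15s; subtract.
Step 3: 0 * (s - 5) = 0; subtract.
Quotient: 3s^2 - 3s, Remainder: 1
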